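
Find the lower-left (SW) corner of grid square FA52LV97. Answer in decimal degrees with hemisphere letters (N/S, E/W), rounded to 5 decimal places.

87.09583° S, 69.00833° W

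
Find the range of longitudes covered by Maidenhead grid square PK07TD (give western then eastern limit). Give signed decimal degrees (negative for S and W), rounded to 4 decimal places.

Field P=15, K=10: +15·20° lon, +10·10° lat → SW at lon 120°, lat 10°.
Square 0, 7: +0·2° lon, +7·1° lat → SW at lon 120°, lat 17°.
Subsquare t=19, d=3: +19·0.0833333° lon, +3·0.0416667° lat → SW at lon 121.583°, lat 17.125°.
Cell spans 0.0833333° lon × 0.0416667° lat.
west 121.5833, east 121.6667.

121.5833, 121.6667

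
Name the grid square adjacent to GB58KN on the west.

Longitude subsquare k = 10; −1 → 9 = j.
The latitude characters are unchanged.

GB58jn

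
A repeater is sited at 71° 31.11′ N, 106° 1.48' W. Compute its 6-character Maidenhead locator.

Shift to the Maidenhead origin (180°W, 90°S): lon 73.9753, lat 161.5185.
Field (20°×10°, letters A–R): 73.9753/20 → 3 → D, 161.5185/10 → 16 → Q; chars DQ.
Square (2°×1°, digits 0–9): 13.9753/2 → 6, 1.5185/1 → 1; chars 61.
Subsquare (5′×2.5′, letters a–x): 1.9753/0.0833333 → 23 → x, 0.5185/0.0416667 → 12 → m; chars xm.

DQ61xm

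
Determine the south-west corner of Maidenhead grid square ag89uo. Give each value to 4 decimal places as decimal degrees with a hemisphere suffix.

Field A=0, G=6: +0·20° lon, +6·10° lat → SW at lon -180°, lat -30°.
Square 8, 9: +8·2° lon, +9·1° lat → SW at lon -164°, lat -21°.
Subsquare u=20, o=14: +20·0.0833333° lon, +14·0.0416667° lat → SW at lon -162.333°, lat -20.4167°.
latitude 20.4167° S, longitude 162.3333° W.

20.4167° S, 162.3333° W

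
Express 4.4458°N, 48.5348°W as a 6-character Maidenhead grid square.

GJ54rk

Offset from 180°W / 90°S: lon 131.4652°, lat 94.4458°.
Field: 131.4652/20 → 6 → G, 94.4458/10 → 9 → J; chars GJ.
Square: 11.4652/2 → 5, 4.4458/1 → 4; chars 54.
Subsquare: 1.4652/0.0833333 → 17 → r, 0.4458/0.0416667 → 10 → k; chars rk.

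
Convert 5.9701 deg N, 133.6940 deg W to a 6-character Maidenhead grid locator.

Shift to the Maidenhead origin (180°W, 90°S): lon 46.3060, lat 95.9701.
Field: lon ⌊46.3060/20⌋ = 2 → C; lat ⌊95.9701/10⌋ = 9 → J.
Square: lon ⌊6.3060/2⌋ = 3; lat ⌊5.9701/1⌋ = 5.
Subsquare: lon ⌊0.3060/0.0833333⌋ = 3 → d; lat ⌊0.9701/0.0416667⌋ = 23 → x.

CJ35dx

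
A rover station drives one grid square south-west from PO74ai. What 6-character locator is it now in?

Longitude subsquare a = 0; −1 → -1, wraps to 23 = x, carry into square.
Longitude square 7; −1 → 6.
Latitude subsquare i = 8; −1 → 7 = h.

PO64xh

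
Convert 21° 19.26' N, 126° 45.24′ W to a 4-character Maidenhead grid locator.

CL61

Offset from 180°W / 90°S: lon 53.25°, lat 111.32°.
Field: 53.25/20 → 2 → C, 111.32/10 → 11 → L; chars CL.
Square: 13.25/2 → 6, 1.32/1 → 1; chars 61.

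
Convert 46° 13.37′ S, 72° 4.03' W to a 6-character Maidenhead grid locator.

Shift to the Maidenhead origin (180°W, 90°S): lon 107.9328, lat 43.7772.
Field: 107.9328/20 → 5 → F, 43.7772/10 → 4 → E; chars FE.
Square: 7.9328/2 → 3, 3.7772/1 → 3; chars 33.
Subsquare: 1.9328/0.0833333 → 23 → x, 0.7772/0.0416667 → 18 → s; chars xs.

FE33xs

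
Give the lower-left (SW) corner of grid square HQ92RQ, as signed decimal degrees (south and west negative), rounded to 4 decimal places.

Field H=7, Q=16: +7·20° lon, +16·10° lat → SW at lon -40°, lat 70°.
Square 9, 2: +9·2° lon, +2·1° lat → SW at lon -22°, lat 72°.
Subsquare r=17, q=16: +17·0.0833333° lon, +16·0.0416667° lat → SW at lon -20.5833°, lat 72.6667°.
latitude 72.6667, longitude -20.5833.

72.6667, -20.5833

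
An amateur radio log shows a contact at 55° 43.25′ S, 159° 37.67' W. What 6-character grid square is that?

BD04eg

Shift to the Maidenhead origin (180°W, 90°S): lon 20.3722, lat 34.2792.
Field: 20.3722/20 → 1 → B, 34.2792/10 → 3 → D; chars BD.
Square: 0.3722/2 → 0, 4.2792/1 → 4; chars 04.
Subsquare: 0.3722/0.0833333 → 4 → e, 0.2792/0.0416667 → 6 → g; chars eg.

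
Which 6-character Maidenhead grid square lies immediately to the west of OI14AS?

OI04xs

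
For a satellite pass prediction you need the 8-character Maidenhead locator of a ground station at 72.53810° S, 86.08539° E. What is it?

NB37bl00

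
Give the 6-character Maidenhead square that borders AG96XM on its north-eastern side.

Longitude subsquare x = 23; +1 → 24, wraps to 0 = a, carry into square.
Longitude square 9; +1 → 10, wraps to 0, carry into field.
Longitude field A = 0; +1 → 1 = B.
Latitude subsquare m = 12; +1 → 13 = n.

BG06an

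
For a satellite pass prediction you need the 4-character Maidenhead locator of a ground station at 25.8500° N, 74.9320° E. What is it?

Add 180° to longitude and 90° to latitude: 254.93, 115.85.
Field: 254.93/20 → 12 → M, 115.85/10 → 11 → L; chars ML.
Square: 14.93/2 → 7, 5.85/1 → 5; chars 75.

ML75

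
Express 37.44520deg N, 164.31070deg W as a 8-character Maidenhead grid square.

AM77uk26

Offset from 180°W / 90°S: lon 15.68930°, lat 127.44520°.
Field: 15.68930/20 → 0 → A, 127.44520/10 → 12 → M; chars AM.
Square: 15.68930/2 → 7, 7.44520/1 → 7; chars 77.
Subsquare: 1.68930/0.0833333 → 20 → u, 0.44520/0.0416667 → 10 → k; chars uk.
Extended square: 0.02263/0.00833333 → 2, 0.02853/0.00416667 → 6; chars 26.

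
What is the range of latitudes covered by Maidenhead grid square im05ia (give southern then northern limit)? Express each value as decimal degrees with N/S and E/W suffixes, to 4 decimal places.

Field I=8, M=12: +8·20° lon, +12·10° lat → SW at lon -20°, lat 30°.
Square 0, 5: +0·2° lon, +5·1° lat → SW at lon -20°, lat 35°.
Subsquare i=8, a=0: +8·0.0833333° lon, +0·0.0416667° lat → SW at lon -19.3333°, lat 35°.
Cell spans 0.0833333° lon × 0.0416667° lat.
south 35.0000° N, north 35.0417° N.

35.0000° N, 35.0417° N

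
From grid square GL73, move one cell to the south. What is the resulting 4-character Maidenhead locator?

GL72

Latitude square 3; −1 → 2.
The longitude characters are unchanged.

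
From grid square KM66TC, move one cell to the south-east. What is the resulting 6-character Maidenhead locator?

KM66ub

Longitude subsquare t = 19; +1 → 20 = u.
Latitude subsquare c = 2; −1 → 1 = b.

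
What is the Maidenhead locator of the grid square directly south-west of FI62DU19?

FI62du08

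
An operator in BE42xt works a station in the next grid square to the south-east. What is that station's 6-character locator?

Longitude subsquare x = 23; +1 → 24, wraps to 0 = a, carry into square.
Longitude square 4; +1 → 5.
Latitude subsquare t = 19; −1 → 18 = s.

BE52as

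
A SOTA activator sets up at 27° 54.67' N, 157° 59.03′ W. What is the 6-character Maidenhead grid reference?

Offset from 180°W / 90°S: lon 22.0162°, lat 117.9112°.
Field: lon ⌊22.0162/20⌋ = 1 → B; lat ⌊117.9112/10⌋ = 11 → L.
Square: lon ⌊2.0162/2⌋ = 1; lat ⌊7.9112/1⌋ = 7.
Subsquare: lon ⌊0.0162/0.0833333⌋ = 0 → a; lat ⌊0.9112/0.0416667⌋ = 21 → v.

BL17av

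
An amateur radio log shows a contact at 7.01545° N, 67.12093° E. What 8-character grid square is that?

MJ37na43

Shift to the Maidenhead origin (180°W, 90°S): lon 247.12093, lat 97.01545.
Field: lon ⌊247.12093/20⌋ = 12 → M; lat ⌊97.01545/10⌋ = 9 → J.
Square: lon ⌊7.12093/2⌋ = 3; lat ⌊7.01545/1⌋ = 7.
Subsquare: lon ⌊1.12093/0.0833333⌋ = 13 → n; lat ⌊0.01545/0.0416667⌋ = 0 → a.
Extended square: lon ⌊0.03760/0.00833333⌋ = 4; lat ⌊0.01545/0.00416667⌋ = 3.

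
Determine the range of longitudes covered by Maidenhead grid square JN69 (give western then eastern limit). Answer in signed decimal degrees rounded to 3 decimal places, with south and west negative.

Field J=9, N=13: +9·20° lon, +13·10° lat → SW at lon 0°, lat 40°.
Square 6, 9: +6·2° lon, +9·1° lat → SW at lon 12°, lat 49°.
Cell spans 2° lon × 1° lat.
west 12.000, east 14.000.

12.000, 14.000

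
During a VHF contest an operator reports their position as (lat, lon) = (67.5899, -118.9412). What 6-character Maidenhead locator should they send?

DP07mo

Shift to the Maidenhead origin (180°W, 90°S): lon 61.0588, lat 157.5899.
Field: lon ⌊61.0588/20⌋ = 3 → D; lat ⌊157.5899/10⌋ = 15 → P.
Square: lon ⌊1.0588/2⌋ = 0; lat ⌊7.5899/1⌋ = 7.
Subsquare: lon ⌊1.0588/0.0833333⌋ = 12 → m; lat ⌊0.5899/0.0416667⌋ = 14 → o.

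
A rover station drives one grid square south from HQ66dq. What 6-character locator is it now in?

HQ66dp

Latitude subsquare q = 16; −1 → 15 = p.
The longitude characters are unchanged.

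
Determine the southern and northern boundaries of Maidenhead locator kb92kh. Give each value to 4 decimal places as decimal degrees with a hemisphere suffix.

77.7083° S, 77.6667° S

Field K=10, B=1: +10·20° lon, +1·10° lat → SW at lon 20°, lat -80°.
Square 9, 2: +9·2° lon, +2·1° lat → SW at lon 38°, lat -78°.
Subsquare k=10, h=7: +10·0.0833333° lon, +7·0.0416667° lat → SW at lon 38.8333°, lat -77.7083°.
Cell spans 0.0833333° lon × 0.0416667° lat.
south 77.7083° S, north 77.6667° S.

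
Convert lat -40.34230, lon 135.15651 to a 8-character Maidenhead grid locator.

PE79np87

Shift to the Maidenhead origin (180°W, 90°S): lon 315.15651, lat 49.65770.
Field: lon ⌊315.15651/20⌋ = 15 → P; lat ⌊49.65770/10⌋ = 4 → E.
Square: lon ⌊15.15651/2⌋ = 7; lat ⌊9.65770/1⌋ = 9.
Subsquare: lon ⌊1.15651/0.0833333⌋ = 13 → n; lat ⌊0.65770/0.0416667⌋ = 15 → p.
Extended square: lon ⌊0.07318/0.00833333⌋ = 8; lat ⌊0.03270/0.00416667⌋ = 7.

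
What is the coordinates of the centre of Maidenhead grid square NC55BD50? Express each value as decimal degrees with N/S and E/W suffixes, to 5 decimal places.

64.87292° S, 90.12917° E

Field N=13, C=2: +13·20° lon, +2·10° lat → SW at lon 80°, lat -70°.
Square 5, 5: +5·2° lon, +5·1° lat → SW at lon 90°, lat -65°.
Subsquare b=1, d=3: +1·0.0833333° lon, +3·0.0416667° lat → SW at lon 90.0833°, lat -64.875°.
Extended square 5, 0: +5·0.00833333° lon, +0·0.00416667° lat → SW at lon 90.125°, lat -64.875°.
Cell spans 0.00833333° lon × 0.00416667° lat. Centre is SW corner plus half of each.
latitude 64.87292° S, longitude 90.12917° E.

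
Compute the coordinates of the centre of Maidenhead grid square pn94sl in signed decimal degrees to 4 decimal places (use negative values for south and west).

44.4792, 139.5417

Field P=15, N=13: +15·20° lon, +13·10° lat → SW at lon 120°, lat 40°.
Square 9, 4: +9·2° lon, +4·1° lat → SW at lon 138°, lat 44°.
Subsquare s=18, l=11: +18·0.0833333° lon, +11·0.0416667° lat → SW at lon 139.5°, lat 44.4583°.
Cell spans 0.0833333° lon × 0.0416667° lat. Centre is SW corner plus half of each.
latitude 44.4792, longitude 139.5417.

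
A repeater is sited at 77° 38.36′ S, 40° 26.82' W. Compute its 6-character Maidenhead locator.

Add 180° to longitude and 90° to latitude: 139.5530, 12.3607.
Field: 139.5530/20 → 6 → G, 12.3607/10 → 1 → B; chars GB.
Square: 19.5530/2 → 9, 2.3607/1 → 2; chars 92.
Subsquare: 1.5530/0.0833333 → 18 → s, 0.3607/0.0416667 → 8 → i; chars si.

GB92si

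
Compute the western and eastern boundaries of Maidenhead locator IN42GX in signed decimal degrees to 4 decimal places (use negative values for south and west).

-11.5000, -11.4167

Field I=8, N=13: +8·20° lon, +13·10° lat → SW at lon -20°, lat 40°.
Square 4, 2: +4·2° lon, +2·1° lat → SW at lon -12°, lat 42°.
Subsquare g=6, x=23: +6·0.0833333° lon, +23·0.0416667° lat → SW at lon -11.5°, lat 42.9583°.
Cell spans 0.0833333° lon × 0.0416667° lat.
west -11.5000, east -11.4167.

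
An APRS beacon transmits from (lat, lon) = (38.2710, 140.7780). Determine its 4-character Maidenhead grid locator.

QM08

Shift to the Maidenhead origin (180°W, 90°S): lon 320.78, lat 128.27.
Field (20°×10°, letters A–R): 320.78/20 → 16 → Q, 128.27/10 → 12 → M; chars QM.
Square (2°×1°, digits 0–9): 0.78/2 → 0, 8.27/1 → 8; chars 08.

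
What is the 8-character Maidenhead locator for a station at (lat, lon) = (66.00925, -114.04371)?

DP26xa42

Shift to the Maidenhead origin (180°W, 90°S): lon 65.95629, lat 156.00925.
Field: 65.95629/20 → 3 → D, 156.00925/10 → 15 → P; chars DP.
Square: 5.95629/2 → 2, 6.00925/1 → 6; chars 26.
Subsquare: 1.95629/0.0833333 → 23 → x, 0.00925/0.0416667 → 0 → a; chars xa.
Extended square: 0.03962/0.00833333 → 4, 0.00925/0.00416667 → 2; chars 42.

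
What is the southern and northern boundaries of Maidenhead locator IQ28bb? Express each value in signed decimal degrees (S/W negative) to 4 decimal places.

78.0417, 78.0833

Field I=8, Q=16: +8·20° lon, +16·10° lat → SW at lon -20°, lat 70°.
Square 2, 8: +2·2° lon, +8·1° lat → SW at lon -16°, lat 78°.
Subsquare b=1, b=1: +1·0.0833333° lon, +1·0.0416667° lat → SW at lon -15.9167°, lat 78.0417°.
Cell spans 0.0833333° lon × 0.0416667° lat.
south 78.0417, north 78.0833.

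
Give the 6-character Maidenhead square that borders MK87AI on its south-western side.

MK77xh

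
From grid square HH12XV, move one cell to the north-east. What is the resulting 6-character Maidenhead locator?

Longitude subsquare x = 23; +1 → 24, wraps to 0 = a, carry into square.
Longitude square 1; +1 → 2.
Latitude subsquare v = 21; +1 → 22 = w.

HH22aw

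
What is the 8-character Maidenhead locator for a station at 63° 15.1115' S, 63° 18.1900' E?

MC16pr69

Offset from 180°W / 90°S: lon 243.30317°, lat 26.74814°.
Field (20°×10°, letters A–R): lon ⌊243.30317/20⌋ = 12 → M; lat ⌊26.74814/10⌋ = 2 → C.
Square (2°×1°, digits 0–9): lon ⌊3.30317/2⌋ = 1; lat ⌊6.74814/1⌋ = 6.
Subsquare (5′×2.5′, letters a–x): lon ⌊1.30317/0.0833333⌋ = 15 → p; lat ⌊0.74814/0.0416667⌋ = 17 → r.
Extended square (30″×15″, digits 0–9): lon ⌊0.05317/0.00833333⌋ = 6; lat ⌊0.03981/0.00416667⌋ = 9.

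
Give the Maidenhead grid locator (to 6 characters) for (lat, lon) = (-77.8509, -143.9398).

Shift to the Maidenhead origin (180°W, 90°S): lon 36.0602, lat 12.1491.
Field (20°×10°, letters A–R): lon ⌊36.0602/20⌋ = 1 → B; lat ⌊12.1491/10⌋ = 1 → B.
Square (2°×1°, digits 0–9): lon ⌊16.0602/2⌋ = 8; lat ⌊2.1491/1⌋ = 2.
Subsquare (5′×2.5′, letters a–x): lon ⌊0.0602/0.0833333⌋ = 0 → a; lat ⌊0.1491/0.0416667⌋ = 3 → d.

BB82ad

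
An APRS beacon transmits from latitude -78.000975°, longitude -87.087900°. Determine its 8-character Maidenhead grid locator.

EB61kx99

Shift to the Maidenhead origin (180°W, 90°S): lon 92.91210, lat 11.99903.
Field: 92.91210/20 → 4 → E, 11.99903/10 → 1 → B; chars EB.
Square: 12.91210/2 → 6, 1.99903/1 → 1; chars 61.
Subsquare: 0.91210/0.0833333 → 10 → k, 0.99903/0.0416667 → 23 → x; chars kx.
Extended square: 0.07877/0.00833333 → 9, 0.04069/0.00416667 → 9; chars 99.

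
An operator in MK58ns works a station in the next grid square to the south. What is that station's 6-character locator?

Latitude subsquare s = 18; −1 → 17 = r.
The longitude characters are unchanged.

MK58nr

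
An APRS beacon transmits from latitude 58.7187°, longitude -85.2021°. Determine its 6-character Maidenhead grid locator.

EO78jr

Offset from 180°W / 90°S: lon 94.7979°, lat 148.7187°.
Field (20°×10°, letters A–R): lon ⌊94.7979/20⌋ = 4 → E; lat ⌊148.7187/10⌋ = 14 → O.
Square (2°×1°, digits 0–9): lon ⌊14.7979/2⌋ = 7; lat ⌊8.7187/1⌋ = 8.
Subsquare (5′×2.5′, letters a–x): lon ⌊0.7979/0.0833333⌋ = 9 → j; lat ⌊0.7187/0.0416667⌋ = 17 → r.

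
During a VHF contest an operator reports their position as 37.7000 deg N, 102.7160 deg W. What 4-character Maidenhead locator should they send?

DM87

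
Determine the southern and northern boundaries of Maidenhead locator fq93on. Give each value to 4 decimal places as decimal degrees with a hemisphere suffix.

Field F=5, Q=16: +5·20° lon, +16·10° lat → SW at lon -80°, lat 70°.
Square 9, 3: +9·2° lon, +3·1° lat → SW at lon -62°, lat 73°.
Subsquare o=14, n=13: +14·0.0833333° lon, +13·0.0416667° lat → SW at lon -60.8333°, lat 73.5417°.
Cell spans 0.0833333° lon × 0.0416667° lat.
south 73.5417° N, north 73.5833° N.

73.5417° N, 73.5833° N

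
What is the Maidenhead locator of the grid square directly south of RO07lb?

RO07la

Latitude subsquare b = 1; −1 → 0 = a.
The longitude characters are unchanged.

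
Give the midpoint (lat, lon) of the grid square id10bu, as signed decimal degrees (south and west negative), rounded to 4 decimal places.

Field I=8, D=3: +8·20° lon, +3·10° lat → SW at lon -20°, lat -60°.
Square 1, 0: +1·2° lon, +0·1° lat → SW at lon -18°, lat -60°.
Subsquare b=1, u=20: +1·0.0833333° lon, +20·0.0416667° lat → SW at lon -17.9167°, lat -59.1667°.
Cell spans 0.0833333° lon × 0.0416667° lat. Centre is SW corner plus half of each.
latitude -59.1458, longitude -17.8750.

-59.1458, -17.8750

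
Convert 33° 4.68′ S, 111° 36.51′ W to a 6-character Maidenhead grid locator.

Offset from 180°W / 90°S: lon 68.3915°, lat 56.9220°.
Field (20°×10°, letters A–R): lon ⌊68.3915/20⌋ = 3 → D; lat ⌊56.9220/10⌋ = 5 → F.
Square (2°×1°, digits 0–9): lon ⌊8.3915/2⌋ = 4; lat ⌊6.9220/1⌋ = 6.
Subsquare (5′×2.5′, letters a–x): lon ⌊0.3915/0.0833333⌋ = 4 → e; lat ⌊0.9220/0.0416667⌋ = 22 → w.

DF46ew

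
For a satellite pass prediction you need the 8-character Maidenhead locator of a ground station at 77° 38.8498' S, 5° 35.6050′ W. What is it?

IB72ei84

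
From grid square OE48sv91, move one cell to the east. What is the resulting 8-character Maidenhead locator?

OE48tv01

Longitude extended square 9; +1 → 10, wraps to 0, carry into subsquare.
Longitude subsquare s = 18; +1 → 19 = t.
The latitude characters are unchanged.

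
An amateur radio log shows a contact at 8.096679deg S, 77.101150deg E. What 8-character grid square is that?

MI81nv26

Offset from 180°W / 90°S: lon 257.10115°, lat 81.90332°.
Field (20°×10°, letters A–R): lon ⌊257.10115/20⌋ = 12 → M; lat ⌊81.90332/10⌋ = 8 → I.
Square (2°×1°, digits 0–9): lon ⌊17.10115/2⌋ = 8; lat ⌊1.90332/1⌋ = 1.
Subsquare (5′×2.5′, letters a–x): lon ⌊1.10115/0.0833333⌋ = 13 → n; lat ⌊0.90332/0.0416667⌋ = 21 → v.
Extended square (30″×15″, digits 0–9): lon ⌊0.01782/0.00833333⌋ = 2; lat ⌊0.02832/0.00416667⌋ = 6.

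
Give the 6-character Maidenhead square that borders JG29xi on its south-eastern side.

Longitude subsquare x = 23; +1 → 24, wraps to 0 = a, carry into square.
Longitude square 2; +1 → 3.
Latitude subsquare i = 8; −1 → 7 = h.

JG39ah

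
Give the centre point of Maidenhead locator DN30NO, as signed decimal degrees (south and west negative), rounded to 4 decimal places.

Field D=3, N=13: +3·20° lon, +13·10° lat → SW at lon -120°, lat 40°.
Square 3, 0: +3·2° lon, +0·1° lat → SW at lon -114°, lat 40°.
Subsquare n=13, o=14: +13·0.0833333° lon, +14·0.0416667° lat → SW at lon -112.917°, lat 40.5833°.
Cell spans 0.0833333° lon × 0.0416667° lat. Centre is SW corner plus half of each.
latitude 40.6042, longitude -112.8750.

40.6042, -112.8750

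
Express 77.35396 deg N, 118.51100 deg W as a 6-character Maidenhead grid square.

Add 180° to longitude and 90° to latitude: 61.4890, 167.3540.
Field: 61.4890/20 → 3 → D, 167.3540/10 → 16 → Q; chars DQ.
Square: 1.4890/2 → 0, 7.3540/1 → 7; chars 07.
Subsquare: 1.4890/0.0833333 → 17 → r, 0.3540/0.0416667 → 8 → i; chars ri.

DQ07ri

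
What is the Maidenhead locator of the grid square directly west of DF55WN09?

DF55vn99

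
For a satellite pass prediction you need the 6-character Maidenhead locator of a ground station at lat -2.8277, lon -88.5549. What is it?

Offset from 180°W / 90°S: lon 91.4451°, lat 87.1723°.
Field (20°×10°, letters A–R): 91.4451/20 → 4 → E, 87.1723/10 → 8 → I; chars EI.
Square (2°×1°, digits 0–9): 11.4451/2 → 5, 7.1723/1 → 7; chars 57.
Subsquare (5′×2.5′, letters a–x): 1.4451/0.0833333 → 17 → r, 0.1723/0.0416667 → 4 → e; chars re.

EI57re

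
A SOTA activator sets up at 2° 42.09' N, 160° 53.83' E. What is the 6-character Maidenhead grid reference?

RJ02kq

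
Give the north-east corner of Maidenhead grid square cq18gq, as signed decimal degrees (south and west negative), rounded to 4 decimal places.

Field C=2, Q=16: +2·20° lon, +16·10° lat → SW at lon -140°, lat 70°.
Square 1, 8: +1·2° lon, +8·1° lat → SW at lon -138°, lat 78°.
Subsquare g=6, q=16: +6·0.0833333° lon, +16·0.0416667° lat → SW at lon -137.5°, lat 78.6667°.
Cell spans 0.0833333° lon × 0.0416667° lat. NE corner is SW corner plus one full cell.
latitude 78.7083, longitude -137.4167.

78.7083, -137.4167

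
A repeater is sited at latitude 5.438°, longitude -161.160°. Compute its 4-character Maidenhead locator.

AJ95

Add 180° to longitude and 90° to latitude: 18.84, 95.44.
Field (20°×10°, letters A–R): lon ⌊18.84/20⌋ = 0 → A; lat ⌊95.44/10⌋ = 9 → J.
Square (2°×1°, digits 0–9): lon ⌊18.84/2⌋ = 9; lat ⌊5.44/1⌋ = 5.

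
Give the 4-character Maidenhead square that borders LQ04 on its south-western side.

KQ93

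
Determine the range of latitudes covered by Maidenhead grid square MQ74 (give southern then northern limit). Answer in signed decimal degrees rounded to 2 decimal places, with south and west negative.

74.00, 75.00

Field M=12, Q=16: +12·20° lon, +16·10° lat → SW at lon 60°, lat 70°.
Square 7, 4: +7·2° lon, +4·1° lat → SW at lon 74°, lat 74°.
Cell spans 2° lon × 1° lat.
south 74.00, north 75.00.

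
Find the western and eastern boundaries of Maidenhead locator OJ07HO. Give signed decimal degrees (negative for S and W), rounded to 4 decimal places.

100.5833, 100.6667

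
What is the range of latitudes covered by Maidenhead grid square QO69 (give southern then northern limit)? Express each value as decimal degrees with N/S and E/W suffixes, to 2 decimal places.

59.00° N, 60.00° N

Field Q=16, O=14: +16·20° lon, +14·10° lat → SW at lon 140°, lat 50°.
Square 6, 9: +6·2° lon, +9·1° lat → SW at lon 152°, lat 59°.
Cell spans 2° lon × 1° lat.
south 59.00° N, north 60.00° N.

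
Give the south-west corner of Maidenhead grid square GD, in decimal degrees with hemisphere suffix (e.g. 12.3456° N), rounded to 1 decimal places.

Field G=6, D=3: +6·20° lon, +3·10° lat → SW at lon -60°, lat -60°.
latitude 60.0° S, longitude 60.0° W.

60.0° S, 60.0° W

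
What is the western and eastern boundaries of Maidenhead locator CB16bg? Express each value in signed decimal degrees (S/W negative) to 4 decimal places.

Field C=2, B=1: +2·20° lon, +1·10° lat → SW at lon -140°, lat -80°.
Square 1, 6: +1·2° lon, +6·1° lat → SW at lon -138°, lat -74°.
Subsquare b=1, g=6: +1·0.0833333° lon, +6·0.0416667° lat → SW at lon -137.917°, lat -73.75°.
Cell spans 0.0833333° lon × 0.0416667° lat.
west -137.9167, east -137.8333.

-137.9167, -137.8333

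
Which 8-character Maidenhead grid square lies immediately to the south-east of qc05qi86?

Longitude extended square 8; +1 → 9.
Latitude extended square 6; −1 → 5.

QC05qi95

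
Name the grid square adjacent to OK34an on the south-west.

OK24xm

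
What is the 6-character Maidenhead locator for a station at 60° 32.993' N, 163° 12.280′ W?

AP80jn

Offset from 180°W / 90°S: lon 16.7953°, lat 150.5499°.
Field: lon ⌊16.7953/20⌋ = 0 → A; lat ⌊150.5499/10⌋ = 15 → P.
Square: lon ⌊16.7953/2⌋ = 8; lat ⌊0.5499/1⌋ = 0.
Subsquare: lon ⌊0.7953/0.0833333⌋ = 9 → j; lat ⌊0.5499/0.0416667⌋ = 13 → n.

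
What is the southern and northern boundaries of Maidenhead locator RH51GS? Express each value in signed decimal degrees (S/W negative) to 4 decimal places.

-18.2500, -18.2083

Field R=17, H=7: +17·20° lon, +7·10° lat → SW at lon 160°, lat -20°.
Square 5, 1: +5·2° lon, +1·1° lat → SW at lon 170°, lat -19°.
Subsquare g=6, s=18: +6·0.0833333° lon, +18·0.0416667° lat → SW at lon 170.5°, lat -18.25°.
Cell spans 0.0833333° lon × 0.0416667° lat.
south -18.2500, north -18.2083.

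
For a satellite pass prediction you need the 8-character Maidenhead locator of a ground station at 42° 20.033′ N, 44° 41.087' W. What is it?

GN72pi70

Add 180° to longitude and 90° to latitude: 135.31522, 132.33388.
Field (20°×10°, letters A–R): 135.31522/20 → 6 → G, 132.33388/10 → 13 → N; chars GN.
Square (2°×1°, digits 0–9): 15.31522/2 → 7, 2.33388/1 → 2; chars 72.
Subsquare (5′×2.5′, letters a–x): 1.31522/0.0833333 → 15 → p, 0.33388/0.0416667 → 8 → i; chars pi.
Extended square (30″×15″, digits 0–9): 0.06522/0.00833333 → 7, 0.00055/0.00416667 → 0; chars 70.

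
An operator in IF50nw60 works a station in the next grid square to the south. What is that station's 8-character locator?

IF50nv69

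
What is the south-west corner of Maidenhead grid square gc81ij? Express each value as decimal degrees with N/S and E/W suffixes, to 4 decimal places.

Field G=6, C=2: +6·20° lon, +2·10° lat → SW at lon -60°, lat -70°.
Square 8, 1: +8·2° lon, +1·1° lat → SW at lon -44°, lat -69°.
Subsquare i=8, j=9: +8·0.0833333° lon, +9·0.0416667° lat → SW at lon -43.3333°, lat -68.625°.
latitude 68.6250° S, longitude 43.3333° W.

68.6250° S, 43.3333° W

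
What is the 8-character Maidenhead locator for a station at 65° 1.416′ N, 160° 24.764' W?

Add 180° to longitude and 90° to latitude: 19.58727, 155.02360.
Field: 19.58727/20 → 0 → A, 155.02360/10 → 15 → P; chars AP.
Square: 19.58727/2 → 9, 5.02360/1 → 5; chars 95.
Subsquare: 1.58727/0.0833333 → 19 → t, 0.02360/0.0416667 → 0 → a; chars ta.
Extended square: 0.00393/0.00833333 → 0, 0.02360/0.00416667 → 5; chars 05.

AP95ta05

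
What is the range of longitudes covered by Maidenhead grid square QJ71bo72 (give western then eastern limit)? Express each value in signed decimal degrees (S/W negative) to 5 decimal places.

154.14167, 154.15000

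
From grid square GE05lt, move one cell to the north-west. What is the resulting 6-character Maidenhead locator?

GE05ku

Longitude subsquare l = 11; −1 → 10 = k.
Latitude subsquare t = 19; +1 → 20 = u.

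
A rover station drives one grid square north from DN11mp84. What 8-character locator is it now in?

Latitude extended square 4; +1 → 5.
The longitude characters are unchanged.

DN11mp85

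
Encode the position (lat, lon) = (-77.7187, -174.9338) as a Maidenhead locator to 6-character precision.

AB22mg

Shift to the Maidenhead origin (180°W, 90°S): lon 5.0662, lat 12.2813.
Field: 5.0662/20 → 0 → A, 12.2813/10 → 1 → B; chars AB.
Square: 5.0662/2 → 2, 2.2813/1 → 2; chars 22.
Subsquare: 1.0662/0.0833333 → 12 → m, 0.2813/0.0416667 → 6 → g; chars mg.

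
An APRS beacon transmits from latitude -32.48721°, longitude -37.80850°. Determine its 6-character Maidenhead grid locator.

HF17cm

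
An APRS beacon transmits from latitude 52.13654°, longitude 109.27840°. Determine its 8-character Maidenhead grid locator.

Shift to the Maidenhead origin (180°W, 90°S): lon 289.27840, lat 142.13654.
Field: 289.27840/20 → 14 → O, 142.13654/10 → 14 → O; chars OO.
Square: 9.27840/2 → 4, 2.13654/1 → 2; chars 42.
Subsquare: 1.27840/0.0833333 → 15 → p, 0.13654/0.0416667 → 3 → d; chars pd.
Extended square: 0.02840/0.00833333 → 3, 0.01154/0.00416667 → 2; chars 32.

OO42pd32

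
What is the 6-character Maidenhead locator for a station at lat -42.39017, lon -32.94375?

HE37mo

Shift to the Maidenhead origin (180°W, 90°S): lon 147.0563, lat 47.6098.
Field: 147.0563/20 → 7 → H, 47.6098/10 → 4 → E; chars HE.
Square: 7.0563/2 → 3, 7.6098/1 → 7; chars 37.
Subsquare: 1.0563/0.0833333 → 12 → m, 0.6098/0.0416667 → 14 → o; chars mo.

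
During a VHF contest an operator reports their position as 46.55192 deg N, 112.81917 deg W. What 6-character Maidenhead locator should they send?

Offset from 180°W / 90°S: lon 67.1808°, lat 136.5519°.
Field (20°×10°, letters A–R): 67.1808/20 → 3 → D, 136.5519/10 → 13 → N; chars DN.
Square (2°×1°, digits 0–9): 7.1808/2 → 3, 6.5519/1 → 6; chars 36.
Subsquare (5′×2.5′, letters a–x): 1.1808/0.0833333 → 14 → o, 0.5519/0.0416667 → 13 → n; chars on.

DN36on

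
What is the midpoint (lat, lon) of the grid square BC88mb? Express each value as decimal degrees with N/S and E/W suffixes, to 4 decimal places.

61.9375° S, 142.9583° W

Field B=1, C=2: +1·20° lon, +2·10° lat → SW at lon -160°, lat -70°.
Square 8, 8: +8·2° lon, +8·1° lat → SW at lon -144°, lat -62°.
Subsquare m=12, b=1: +12·0.0833333° lon, +1·0.0416667° lat → SW at lon -143°, lat -61.9583°.
Cell spans 0.0833333° lon × 0.0416667° lat. Centre is SW corner plus half of each.
latitude 61.9375° S, longitude 142.9583° W.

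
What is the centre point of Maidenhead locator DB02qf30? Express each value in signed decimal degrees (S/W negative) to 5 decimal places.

-77.78958, -118.63750

Field D=3, B=1: +3·20° lon, +1·10° lat → SW at lon -120°, lat -80°.
Square 0, 2: +0·2° lon, +2·1° lat → SW at lon -120°, lat -78°.
Subsquare q=16, f=5: +16·0.0833333° lon, +5·0.0416667° lat → SW at lon -118.667°, lat -77.7917°.
Extended square 3, 0: +3·0.00833333° lon, +0·0.00416667° lat → SW at lon -118.642°, lat -77.7917°.
Cell spans 0.00833333° lon × 0.00416667° lat. Centre is SW corner plus half of each.
latitude -77.78958, longitude -118.63750.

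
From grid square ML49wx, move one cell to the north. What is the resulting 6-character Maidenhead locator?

MM40wa

Latitude subsquare x = 23; +1 → 24, wraps to 0 = a, carry into square.
Latitude square 9; +1 → 10, wraps to 0, carry into field.
Latitude field L = 11; +1 → 12 = M.
The longitude characters are unchanged.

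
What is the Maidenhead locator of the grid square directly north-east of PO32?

Longitude square 3; +1 → 4.
Latitude square 2; +1 → 3.

PO43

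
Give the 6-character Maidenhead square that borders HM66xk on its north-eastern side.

HM76al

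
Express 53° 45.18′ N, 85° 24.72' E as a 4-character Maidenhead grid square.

Offset from 180°W / 90°S: lon 265.41°, lat 143.75°.
Field (20°×10°, letters A–R): lon ⌊265.41/20⌋ = 13 → N; lat ⌊143.75/10⌋ = 14 → O.
Square (2°×1°, digits 0–9): lon ⌊5.41/2⌋ = 2; lat ⌊3.75/1⌋ = 3.

NO23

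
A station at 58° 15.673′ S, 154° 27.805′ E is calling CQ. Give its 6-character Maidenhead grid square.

Offset from 180°W / 90°S: lon 334.4634°, lat 31.7388°.
Field: 334.4634/20 → 16 → Q, 31.7388/10 → 3 → D; chars QD.
Square: 14.4634/2 → 7, 1.7388/1 → 1; chars 71.
Subsquare: 0.4634/0.0833333 → 5 → f, 0.7388/0.0416667 → 17 → r; chars fr.

QD71fr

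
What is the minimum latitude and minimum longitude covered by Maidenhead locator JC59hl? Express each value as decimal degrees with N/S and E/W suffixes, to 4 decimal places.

Field J=9, C=2: +9·20° lon, +2·10° lat → SW at lon 0°, lat -70°.
Square 5, 9: +5·2° lon, +9·1° lat → SW at lon 10°, lat -61°.
Subsquare h=7, l=11: +7·0.0833333° lon, +11·0.0416667° lat → SW at lon 10.5833°, lat -60.5417°.
latitude 60.5417° S, longitude 10.5833° E.

60.5417° S, 10.5833° E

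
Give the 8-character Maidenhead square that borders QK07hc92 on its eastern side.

Longitude extended square 9; +1 → 10, wraps to 0, carry into subsquare.
Longitude subsquare h = 7; +1 → 8 = i.
The latitude characters are unchanged.

QK07ic02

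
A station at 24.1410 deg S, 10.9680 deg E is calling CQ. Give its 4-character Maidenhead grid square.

Shift to the Maidenhead origin (180°W, 90°S): lon 190.97, lat 65.86.
Field: 190.97/20 → 9 → J, 65.86/10 → 6 → G; chars JG.
Square: 10.97/2 → 5, 5.86/1 → 5; chars 55.

JG55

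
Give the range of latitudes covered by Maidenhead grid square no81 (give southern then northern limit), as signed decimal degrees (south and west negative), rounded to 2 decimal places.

51.00, 52.00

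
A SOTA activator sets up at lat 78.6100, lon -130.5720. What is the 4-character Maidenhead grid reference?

CQ48

Offset from 180°W / 90°S: lon 49.43°, lat 168.61°.
Field: 49.43/20 → 2 → C, 168.61/10 → 16 → Q; chars CQ.
Square: 9.43/2 → 4, 8.61/1 → 8; chars 48.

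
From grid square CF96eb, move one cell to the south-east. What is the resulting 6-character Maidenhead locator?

Longitude subsquare e = 4; +1 → 5 = f.
Latitude subsquare b = 1; −1 → 0 = a.

CF96fa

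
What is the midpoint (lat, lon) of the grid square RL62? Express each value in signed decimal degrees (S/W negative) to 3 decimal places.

Field R=17, L=11: +17·20° lon, +11·10° lat → SW at lon 160°, lat 20°.
Square 6, 2: +6·2° lon, +2·1° lat → SW at lon 172°, lat 22°.
Cell spans 2° lon × 1° lat. Centre is SW corner plus half of each.
latitude 22.500, longitude 173.000.

22.500, 173.000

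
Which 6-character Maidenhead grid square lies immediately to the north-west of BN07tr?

BN07ss

Longitude subsquare t = 19; −1 → 18 = s.
Latitude subsquare r = 17; +1 → 18 = s.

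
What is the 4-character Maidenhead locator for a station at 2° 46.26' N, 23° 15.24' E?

Shift to the Maidenhead origin (180°W, 90°S): lon 203.25, lat 92.77.
Field: lon ⌊203.25/20⌋ = 10 → K; lat ⌊92.77/10⌋ = 9 → J.
Square: lon ⌊3.25/2⌋ = 1; lat ⌊2.77/1⌋ = 2.

KJ12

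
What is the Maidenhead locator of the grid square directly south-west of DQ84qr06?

Longitude extended square 0; −1 → -1, wraps to 9, carry into subsquare.
Longitude subsquare q = 16; −1 → 15 = p.
Latitude extended square 6; −1 → 5.

DQ84pr95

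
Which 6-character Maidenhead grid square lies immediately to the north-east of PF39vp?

PF39wq

Longitude subsquare v = 21; +1 → 22 = w.
Latitude subsquare p = 15; +1 → 16 = q.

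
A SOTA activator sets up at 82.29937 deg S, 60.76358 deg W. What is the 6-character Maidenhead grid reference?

FA97oq

Shift to the Maidenhead origin (180°W, 90°S): lon 119.2364, lat 7.7006.
Field: 119.2364/20 → 5 → F, 7.7006/10 → 0 → A; chars FA.
Square: 19.2364/2 → 9, 7.7006/1 → 7; chars 97.
Subsquare: 1.2364/0.0833333 → 14 → o, 0.7006/0.0416667 → 16 → q; chars oq.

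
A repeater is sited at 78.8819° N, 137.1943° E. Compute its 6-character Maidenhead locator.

PQ88ov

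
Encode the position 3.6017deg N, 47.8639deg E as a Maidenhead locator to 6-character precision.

LJ33wo

Offset from 180°W / 90°S: lon 227.8639°, lat 93.6017°.
Field: lon ⌊227.8639/20⌋ = 11 → L; lat ⌊93.6017/10⌋ = 9 → J.
Square: lon ⌊7.8639/2⌋ = 3; lat ⌊3.6017/1⌋ = 3.
Subsquare: lon ⌊1.8639/0.0833333⌋ = 22 → w; lat ⌊0.6017/0.0416667⌋ = 14 → o.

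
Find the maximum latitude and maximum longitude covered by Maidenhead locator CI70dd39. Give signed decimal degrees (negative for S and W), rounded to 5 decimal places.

-9.83333, -125.71667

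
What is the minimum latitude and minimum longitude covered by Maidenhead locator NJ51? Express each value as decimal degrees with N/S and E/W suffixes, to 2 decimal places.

1.00° N, 90.00° E

Field N=13, J=9: +13·20° lon, +9·10° lat → SW at lon 80°, lat 0°.
Square 5, 1: +5·2° lon, +1·1° lat → SW at lon 90°, lat 1°.
latitude 1.00° N, longitude 90.00° E.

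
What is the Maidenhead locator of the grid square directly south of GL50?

GK59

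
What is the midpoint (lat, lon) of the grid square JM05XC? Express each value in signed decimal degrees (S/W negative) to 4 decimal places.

35.1042, 1.9583

Field J=9, M=12: +9·20° lon, +12·10° lat → SW at lon 0°, lat 30°.
Square 0, 5: +0·2° lon, +5·1° lat → SW at lon 0°, lat 35°.
Subsquare x=23, c=2: +23·0.0833333° lon, +2·0.0416667° lat → SW at lon 1.91667°, lat 35.0833°.
Cell spans 0.0833333° lon × 0.0416667° lat. Centre is SW corner plus half of each.
latitude 35.1042, longitude 1.9583.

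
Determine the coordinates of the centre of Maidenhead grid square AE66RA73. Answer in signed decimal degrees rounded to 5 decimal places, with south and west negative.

-43.98542, -166.52083

Field A=0, E=4: +0·20° lon, +4·10° lat → SW at lon -180°, lat -50°.
Square 6, 6: +6·2° lon, +6·1° lat → SW at lon -168°, lat -44°.
Subsquare r=17, a=0: +17·0.0833333° lon, +0·0.0416667° lat → SW at lon -166.583°, lat -44°.
Extended square 7, 3: +7·0.00833333° lon, +3·0.00416667° lat → SW at lon -166.525°, lat -43.9875°.
Cell spans 0.00833333° lon × 0.00416667° lat. Centre is SW corner plus half of each.
latitude -43.98542, longitude -166.52083.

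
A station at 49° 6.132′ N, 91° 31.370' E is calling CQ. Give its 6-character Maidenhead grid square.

Shift to the Maidenhead origin (180°W, 90°S): lon 271.5228, lat 139.1022.
Field: 271.5228/20 → 13 → N, 139.1022/10 → 13 → N; chars NN.
Square: 11.5228/2 → 5, 9.1022/1 → 9; chars 59.
Subsquare: 1.5228/0.0833333 → 18 → s, 0.1022/0.0416667 → 2 → c; chars sc.

NN59sc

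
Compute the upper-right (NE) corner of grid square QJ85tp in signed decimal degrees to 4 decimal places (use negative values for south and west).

5.6667, 157.6667

Field Q=16, J=9: +16·20° lon, +9·10° lat → SW at lon 140°, lat 0°.
Square 8, 5: +8·2° lon, +5·1° lat → SW at lon 156°, lat 5°.
Subsquare t=19, p=15: +19·0.0833333° lon, +15·0.0416667° lat → SW at lon 157.583°, lat 5.625°.
Cell spans 0.0833333° lon × 0.0416667° lat. NE corner is SW corner plus one full cell.
latitude 5.6667, longitude 157.6667.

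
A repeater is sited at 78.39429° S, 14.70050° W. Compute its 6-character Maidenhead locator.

IB21po

Shift to the Maidenhead origin (180°W, 90°S): lon 165.2995, lat 11.6057.
Field: lon ⌊165.2995/20⌋ = 8 → I; lat ⌊11.6057/10⌋ = 1 → B.
Square: lon ⌊5.2995/2⌋ = 2; lat ⌊1.6057/1⌋ = 1.
Subsquare: lon ⌊1.2995/0.0833333⌋ = 15 → p; lat ⌊0.6057/0.0416667⌋ = 14 → o.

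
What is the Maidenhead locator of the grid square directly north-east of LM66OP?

LM66pq

Longitude subsquare o = 14; +1 → 15 = p.
Latitude subsquare p = 15; +1 → 16 = q.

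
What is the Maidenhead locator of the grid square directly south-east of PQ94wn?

Longitude subsquare w = 22; +1 → 23 = x.
Latitude subsquare n = 13; −1 → 12 = m.

PQ94xm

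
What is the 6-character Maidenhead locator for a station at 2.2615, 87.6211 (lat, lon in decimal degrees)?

NJ32tg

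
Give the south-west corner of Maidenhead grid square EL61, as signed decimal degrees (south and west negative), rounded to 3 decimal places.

21.000, -88.000

Field E=4, L=11: +4·20° lon, +11·10° lat → SW at lon -100°, lat 20°.
Square 6, 1: +6·2° lon, +1·1° lat → SW at lon -88°, lat 21°.
latitude 21.000, longitude -88.000.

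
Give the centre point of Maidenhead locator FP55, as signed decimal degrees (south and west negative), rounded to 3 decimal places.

65.500, -69.000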